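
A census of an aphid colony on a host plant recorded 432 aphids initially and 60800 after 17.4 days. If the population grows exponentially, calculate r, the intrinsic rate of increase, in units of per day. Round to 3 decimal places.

From N(t) = N₀·e^(rt): e^(r·17.4) = 60800/432 = 140.74.
r·17.4 = ln(140.74) = 4.9469, so r = 4.9469/17.4 = 0.28431.

0.284 per day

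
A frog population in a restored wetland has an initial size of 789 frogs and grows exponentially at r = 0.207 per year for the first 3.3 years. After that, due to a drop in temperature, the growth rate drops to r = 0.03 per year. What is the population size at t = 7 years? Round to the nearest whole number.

1746 frogs

Phase 1: N(3.3) = 789·e^(0.207×3.3) = 789·e^0.6831 = 1562.22.
Phase 2 runs for 7 − 3.3 = 3.7 years at r = 0.03.
N(7) = 1562.22·e^(0.03×3.7) = 1562.22·e^0.111 = 1745.62.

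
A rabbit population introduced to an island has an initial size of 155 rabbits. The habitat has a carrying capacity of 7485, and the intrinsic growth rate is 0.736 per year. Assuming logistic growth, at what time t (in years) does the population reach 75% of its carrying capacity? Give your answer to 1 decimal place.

6.7 years

A = (K − N₀)/N₀ = (7485 − 155)/155 = 47.29.
Solve 7485/(1 + 47.29·e^(−0.736t)) = 5613.75: 1 + 47.29·e^(−0.736t) = 1.3333, so e^(−0.736t) = 0.00704866.
−0.736·t = ln(0.00704866) = -4.9549, so t = 4.9549/0.736 = 6.7322.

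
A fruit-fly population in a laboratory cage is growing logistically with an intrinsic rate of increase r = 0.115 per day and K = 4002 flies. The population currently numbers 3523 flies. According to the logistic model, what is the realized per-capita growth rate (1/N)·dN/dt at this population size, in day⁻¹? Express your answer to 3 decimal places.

0.014 per day

(1/N)·dN/dt = r(1 − N/K) = 0.115 × (1 − 3523/4002).
= 0.115 × 0.11969 = 0.013764.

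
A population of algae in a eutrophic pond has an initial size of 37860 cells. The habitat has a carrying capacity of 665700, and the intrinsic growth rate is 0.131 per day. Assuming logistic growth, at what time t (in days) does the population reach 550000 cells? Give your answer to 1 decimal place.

A = (K − N₀)/N₀ = (665700 − 37860)/37860 = 16.583.
Solve 665700/(1 + 16.583·e^(−0.131t)) = 550000: 1 + 16.583·e^(−0.131t) = 1.2104, so e^(−0.131t) = 0.0126853.
−0.131·t = ln(0.0126853) = -4.3673, so t = 4.3673/0.131 = 33.338.

33.3 days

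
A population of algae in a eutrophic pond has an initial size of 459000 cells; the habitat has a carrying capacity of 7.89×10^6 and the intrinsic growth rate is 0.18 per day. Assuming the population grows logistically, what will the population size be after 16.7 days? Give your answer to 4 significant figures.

A = (K − N₀)/N₀ = (7.89×10^6 − 459000)/459000 = 16.19.
N(t) = K/(1 + A·e^(−rt)) = 7.89×10^6/(1 + 16.19×e^(−0.18×16.7)).
e^(−3.006) = 0.049489; denominator = 1 + 16.19×0.049489 = 1.8012.
N = 7.89×10^6/1.8012 = 4.380393×10^6.

4380000 cells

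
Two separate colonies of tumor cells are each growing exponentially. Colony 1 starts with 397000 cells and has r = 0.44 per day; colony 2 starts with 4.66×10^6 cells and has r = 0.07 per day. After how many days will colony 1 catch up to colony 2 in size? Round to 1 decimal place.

6.7 days

Set 397000·e^(0.44t) = 4.66×10^6·e^(0.07t).
e^((0.44 − 0.07)t) = 4.66×10^6/397000 → e^(0.37·t) = 11.738.
0.37·t = ln(11.738) = 2.4628, so t = 2.4628/0.37 = 6.6563.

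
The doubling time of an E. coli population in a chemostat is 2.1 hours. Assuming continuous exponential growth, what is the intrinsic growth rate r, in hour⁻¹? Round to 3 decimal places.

0.330 per hour

r = ln(2)/t_d = 0.6931/2.1 = 0.33007.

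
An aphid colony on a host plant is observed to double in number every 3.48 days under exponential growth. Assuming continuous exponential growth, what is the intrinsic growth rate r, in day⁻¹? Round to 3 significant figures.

0.199 per day

r = ln(2)/t_d = 0.6931/3.48 = 0.19918.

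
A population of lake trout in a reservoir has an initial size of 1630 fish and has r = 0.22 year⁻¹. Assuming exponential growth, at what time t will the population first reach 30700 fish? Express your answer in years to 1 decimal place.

Set N₀·e^(rt) = 30700: e^(0.22·t) = 30700/1630 = 18.834.
0.22·t = ln(18.834) = 2.9357, so t = 2.9357/0.22 = 13.344.

13.3 years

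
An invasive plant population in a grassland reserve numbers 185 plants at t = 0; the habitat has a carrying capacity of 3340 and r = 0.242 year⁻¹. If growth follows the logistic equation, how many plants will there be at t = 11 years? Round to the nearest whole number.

A = (K − N₀)/N₀ = (3340 − 185)/185 = 17.054.
N(t) = K/(1 + A·e^(−rt)) = 3340/(1 + 17.054×e^(−0.242×11)).
e^(−2.662) = 0.069808; denominator = 1 + 17.054×0.069808 = 2.1905.
N = 3340/2.1905 = 1524.75.

1525 plants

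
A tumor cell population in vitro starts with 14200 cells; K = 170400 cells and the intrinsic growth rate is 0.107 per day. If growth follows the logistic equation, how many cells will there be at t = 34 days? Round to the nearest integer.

132159 cells

A = (K − N₀)/N₀ = (170400 − 14200)/14200 = 11.
N(t) = K/(1 + A·e^(−rt)) = 170400/(1 + 11×e^(−0.107×34)).
e^(−3.638) = 0.026305; denominator = 1 + 11×0.026305 = 1.2894.
N = 170400/1.2894 = 132159.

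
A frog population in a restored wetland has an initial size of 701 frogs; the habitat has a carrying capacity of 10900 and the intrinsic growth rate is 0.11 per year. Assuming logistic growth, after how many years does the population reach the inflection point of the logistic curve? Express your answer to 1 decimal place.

24.3 years

Logistic growth is fastest at N = K/2 = 5450.
A = (K − N₀)/N₀ = 14.549. Set K/(1 + A·e^(−rt)) = K/2 → A·e^(−rt) = 1.
e^(−0.11t) = 1/14.549 = 0.0687322, so t = ln(14.549)/0.11 = 2.6775/0.11 = 24.341.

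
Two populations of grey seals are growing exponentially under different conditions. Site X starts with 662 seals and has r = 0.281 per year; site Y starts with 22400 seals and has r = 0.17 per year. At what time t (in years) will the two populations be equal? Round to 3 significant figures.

31.7 years

Set 662·e^(0.281t) = 22400·e^(0.17t).
e^((0.281 − 0.17)t) = 22400/662 → e^(0.111·t) = 33.837.
0.111·t = ln(33.837) = 3.5216, so t = 3.5216/0.111 = 31.726.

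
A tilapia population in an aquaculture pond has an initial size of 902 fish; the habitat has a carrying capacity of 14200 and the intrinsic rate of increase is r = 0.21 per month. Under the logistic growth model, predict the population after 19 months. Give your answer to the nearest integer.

A = (K − N₀)/N₀ = (14200 − 902)/902 = 14.743.
N(t) = K/(1 + A·e^(−rt)) = 14200/(1 + 14.743×e^(−0.21×19)).
e^(−3.99) = 0.0185; denominator = 1 + 14.743×0.0185 = 1.2727.
N = 14200/1.2727 = 11157.1.

11157 fish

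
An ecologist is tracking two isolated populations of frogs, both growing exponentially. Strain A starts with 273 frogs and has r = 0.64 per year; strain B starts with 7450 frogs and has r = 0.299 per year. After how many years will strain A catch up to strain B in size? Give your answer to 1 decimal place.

Set 273·e^(0.64t) = 7450·e^(0.299t).
e^((0.64 − 0.299)t) = 7450/273 → e^(0.341·t) = 27.289.
0.341·t = ln(27.289) = 3.3065, so t = 3.3065/0.341 = 9.6965.

9.7 years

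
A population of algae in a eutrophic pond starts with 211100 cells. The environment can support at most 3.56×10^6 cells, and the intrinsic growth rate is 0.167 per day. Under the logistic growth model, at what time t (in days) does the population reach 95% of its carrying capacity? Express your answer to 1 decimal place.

34.2 days

A = (K − N₀)/N₀ = (3.56×10^6 − 211100)/211100 = 15.864.
Solve 3.56×10^6/(1 + 15.864·e^(−0.167t)) = 3.382×10^6: 1 + 15.864·e^(−0.167t) = 1.0526, so e^(−0.167t) = 0.00331766.
−0.167·t = ln(0.00331766) = -5.7085, so t = 5.7085/0.167 = 34.183.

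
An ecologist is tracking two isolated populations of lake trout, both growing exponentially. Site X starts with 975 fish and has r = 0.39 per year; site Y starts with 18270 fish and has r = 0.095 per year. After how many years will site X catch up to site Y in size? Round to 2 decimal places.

9.93 years

Set 975·e^(0.39t) = 18270·e^(0.095t).
e^((0.39 − 0.095)t) = 18270/975 → e^(0.295·t) = 18.738.
0.295·t = ln(18.738) = 2.9306, so t = 2.9306/0.295 = 9.9342.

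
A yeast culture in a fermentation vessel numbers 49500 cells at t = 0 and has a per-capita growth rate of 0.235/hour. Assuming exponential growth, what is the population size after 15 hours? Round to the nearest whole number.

N(t) = N₀·e^(rt) = 49500 × e^(0.235×15) = 49500 × e^3.525.
e^3.525 ≈ 33.954, so N ≈ 49500 × 33.954 = 1.680712×10^6.

1680712 cells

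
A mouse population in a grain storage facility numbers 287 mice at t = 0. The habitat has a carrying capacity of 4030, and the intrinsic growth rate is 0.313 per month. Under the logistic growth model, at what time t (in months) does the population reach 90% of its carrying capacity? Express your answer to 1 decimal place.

A = (K − N₀)/N₀ = (4030 − 287)/287 = 13.042.
Solve 4030/(1 + 13.042·e^(−0.313t)) = 3627: 1 + 13.042·e^(−0.313t) = 1.1111, so e^(−0.313t) = 0.00851961.
−0.313·t = ln(0.00851961) = -4.7654, so t = 4.7654/0.313 = 15.225.

15.2 months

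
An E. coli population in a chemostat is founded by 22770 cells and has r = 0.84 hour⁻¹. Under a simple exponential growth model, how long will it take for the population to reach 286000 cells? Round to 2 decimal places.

3.01 hours

Set N₀·e^(rt) = 286000: e^(0.84·t) = 286000/22770 = 12.56.
0.84·t = ln(12.56) = 2.5305, so t = 2.5305/0.84 = 3.0126.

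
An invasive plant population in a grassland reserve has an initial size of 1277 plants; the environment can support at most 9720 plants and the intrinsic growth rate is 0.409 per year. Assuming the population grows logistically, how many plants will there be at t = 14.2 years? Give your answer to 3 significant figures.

A = (K − N₀)/N₀ = (9720 − 1277)/1277 = 6.6116.
N(t) = K/(1 + A·e^(−rt)) = 9720/(1 + 6.6116×e^(−0.409×14.2)).
e^(−5.808) = 0.003004; denominator = 1 + 6.6116×0.003004 = 1.0199.
N = 9720/1.0199 = 9530.71.

9530 plants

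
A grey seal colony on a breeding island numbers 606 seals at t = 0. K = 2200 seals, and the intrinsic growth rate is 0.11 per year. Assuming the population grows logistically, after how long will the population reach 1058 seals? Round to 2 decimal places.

A = (K − N₀)/N₀ = (2200 − 606)/606 = 2.6304.
Solve 2200/(1 + 2.6304·e^(−0.11t)) = 1058: 1 + 2.6304·e^(−0.11t) = 2.0794, so e^(−0.11t) = 0.41036.
−0.11·t = ln(0.41036) = -0.89072, so t = 0.89072/0.11 = 8.0975.

8.10 years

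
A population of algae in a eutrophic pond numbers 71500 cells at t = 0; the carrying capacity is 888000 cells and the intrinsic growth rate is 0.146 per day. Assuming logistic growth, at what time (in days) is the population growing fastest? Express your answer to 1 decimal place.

Logistic growth is fastest at N = K/2 = 444000.
A = (K − N₀)/N₀ = 11.42. Set K/(1 + A·e^(−rt)) = K/2 → A·e^(−rt) = 1.
e^(−0.146t) = 1/11.42 = 0.0875689, so t = ln(11.42)/0.146 = 2.4353/0.146 = 16.68.

16.7 days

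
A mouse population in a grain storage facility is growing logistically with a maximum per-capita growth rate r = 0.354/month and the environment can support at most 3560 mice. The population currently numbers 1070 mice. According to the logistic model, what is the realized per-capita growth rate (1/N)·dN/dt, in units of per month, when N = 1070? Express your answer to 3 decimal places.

0.248 per month

(1/N)·dN/dt = r(1 − N/K) = 0.354 × (1 − 1070/3560).
= 0.354 × 0.69944 = 0.2476.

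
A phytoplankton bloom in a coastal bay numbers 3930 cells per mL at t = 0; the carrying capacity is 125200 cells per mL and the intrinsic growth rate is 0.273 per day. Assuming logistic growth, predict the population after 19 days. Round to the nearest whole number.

106784 cells per mL

A = (K − N₀)/N₀ = (125200 − 3930)/3930 = 30.858.
N(t) = K/(1 + A·e^(−rt)) = 125200/(1 + 30.858×e^(−0.273×19)).
e^(−5.187) = 0.0055887; denominator = 1 + 30.858×0.0055887 = 1.1725.
N = 125200/1.1725 = 106784.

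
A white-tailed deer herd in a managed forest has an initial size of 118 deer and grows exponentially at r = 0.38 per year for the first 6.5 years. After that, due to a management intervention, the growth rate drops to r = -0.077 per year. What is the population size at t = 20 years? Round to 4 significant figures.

493.3 deer

Phase 1: N(6.5) = 118·e^(0.38×6.5) = 118·e^2.47 = 1395.05.
Phase 2 runs for 20 − 6.5 = 13.5 years at r = -0.077.
N(20) = 1395.05·e^(-0.077×13.5) = 1395.05·e^-1.04 = 493.333.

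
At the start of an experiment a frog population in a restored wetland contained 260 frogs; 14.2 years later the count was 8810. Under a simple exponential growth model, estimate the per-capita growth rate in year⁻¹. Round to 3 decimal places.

0.248 per year

From N(t) = N₀·e^(rt): e^(r·14.2) = 8810/260 = 33.885.
r·14.2 = ln(33.885) = 3.523, so r = 3.523/14.2 = 0.2481.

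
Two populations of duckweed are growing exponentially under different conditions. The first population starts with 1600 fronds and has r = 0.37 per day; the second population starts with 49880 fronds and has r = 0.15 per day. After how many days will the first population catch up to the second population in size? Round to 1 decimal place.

15.6 days

Set 1600·e^(0.37t) = 49880·e^(0.15t).
e^((0.37 − 0.15)t) = 49880/1600 → e^(0.22·t) = 31.175.
0.22·t = ln(31.175) = 3.4396, so t = 3.4396/0.22 = 15.635.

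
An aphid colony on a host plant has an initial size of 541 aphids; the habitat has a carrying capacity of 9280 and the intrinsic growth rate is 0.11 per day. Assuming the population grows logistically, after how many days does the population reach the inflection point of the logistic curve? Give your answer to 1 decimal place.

Logistic growth is fastest at N = K/2 = 4640.
A = (K − N₀)/N₀ = 16.153. Set K/(1 + A·e^(−rt)) = K/2 → A·e^(−rt) = 1.
e^(−0.11t) = 1/16.153 = 0.0619064, so t = ln(16.153)/0.11 = 2.7821/0.11 = 25.292.

25.3 days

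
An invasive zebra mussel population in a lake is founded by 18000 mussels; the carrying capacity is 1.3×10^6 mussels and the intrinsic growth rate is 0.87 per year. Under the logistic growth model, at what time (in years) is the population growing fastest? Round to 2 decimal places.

Logistic growth is fastest at N = K/2 = 650000.
A = (K − N₀)/N₀ = 71.222. Set K/(1 + A·e^(−rt)) = K/2 → A·e^(−rt) = 1.
e^(−0.87t) = 1/71.222 = 0.0140406, so t = ln(71.222)/0.87 = 4.2658/0.87 = 4.9032.

4.90 years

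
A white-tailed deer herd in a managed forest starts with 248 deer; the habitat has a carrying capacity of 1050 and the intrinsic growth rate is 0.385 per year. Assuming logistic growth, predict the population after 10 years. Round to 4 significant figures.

A = (K − N₀)/N₀ = (1050 − 248)/248 = 3.2339.
N(t) = K/(1 + A·e^(−rt)) = 1050/(1 + 3.2339×e^(−0.385×10)).
e^(−3.85) = 0.02128; denominator = 1 + 3.2339×0.02128 = 1.0688.
N = 1050/1.0688 = 982.396.

982.4 deer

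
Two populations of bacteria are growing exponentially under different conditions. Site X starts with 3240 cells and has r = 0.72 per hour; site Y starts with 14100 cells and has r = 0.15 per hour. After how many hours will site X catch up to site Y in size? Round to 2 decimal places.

Set 3240·e^(0.72t) = 14100·e^(0.15t).
e^((0.72 − 0.15)t) = 14100/3240 → e^(0.57·t) = 4.3519.
0.57·t = ln(4.3519) = 1.4706, so t = 1.4706/0.57 = 2.58.

2.58 hours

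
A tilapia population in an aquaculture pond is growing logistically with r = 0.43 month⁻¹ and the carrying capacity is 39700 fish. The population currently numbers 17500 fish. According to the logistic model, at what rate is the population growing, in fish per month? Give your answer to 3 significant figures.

4210 fish per month

dN/dt = rN(1 − N/K) = 0.43 × 17500 × (1 − 17500/39700).
1 − 17500/39700 = 0.55919; dN/dt = 0.43 × 17500 × 0.55919 = 4207.9.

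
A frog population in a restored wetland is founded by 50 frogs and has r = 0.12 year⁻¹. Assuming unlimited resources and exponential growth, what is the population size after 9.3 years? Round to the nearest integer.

153 frogs

N(t) = N₀·e^(rt) = 50 × e^(0.12×9.3) = 50 × e^1.116.
e^1.116 ≈ 3.0526, so N ≈ 50 × 3.0526 = 152.631.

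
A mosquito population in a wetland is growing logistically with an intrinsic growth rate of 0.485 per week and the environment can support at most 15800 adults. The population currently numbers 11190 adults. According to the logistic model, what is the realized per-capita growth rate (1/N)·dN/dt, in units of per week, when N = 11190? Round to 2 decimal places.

0.14 per week

(1/N)·dN/dt = r(1 − N/K) = 0.485 × (1 − 11190/15800).
= 0.485 × 0.29177 = 0.14151.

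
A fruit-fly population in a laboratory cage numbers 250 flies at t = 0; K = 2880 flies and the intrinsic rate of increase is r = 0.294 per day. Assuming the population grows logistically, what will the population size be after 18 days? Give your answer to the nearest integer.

2735 flies

A = (K − N₀)/N₀ = (2880 − 250)/250 = 10.52.
N(t) = K/(1 + A·e^(−rt)) = 2880/(1 + 10.52×e^(−0.294×18)).
e^(−5.292) = 0.0050317; denominator = 1 + 10.52×0.0050317 = 1.0529.
N = 2880/1.0529 = 2735.22.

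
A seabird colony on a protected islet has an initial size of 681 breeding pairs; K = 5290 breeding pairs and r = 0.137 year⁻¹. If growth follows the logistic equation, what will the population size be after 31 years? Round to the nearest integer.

4823 breeding pairs

A = (K − N₀)/N₀ = (5290 − 681)/681 = 6.768.
N(t) = K/(1 + A·e^(−rt)) = 5290/(1 + 6.768×e^(−0.137×31)).
e^(−4.247) = 0.014307; denominator = 1 + 6.768×0.014307 = 1.0968.
N = 5290/1.0968 = 4822.99.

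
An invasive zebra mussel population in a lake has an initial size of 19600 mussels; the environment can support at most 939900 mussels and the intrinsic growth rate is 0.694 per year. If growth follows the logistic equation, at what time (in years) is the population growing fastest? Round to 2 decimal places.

5.55 years

Logistic growth is fastest at N = K/2 = 469950.
A = (K − N₀)/N₀ = 46.954. Set K/(1 + A·e^(−rt)) = K/2 → A·e^(−rt) = 1.
e^(−0.694t) = 1/46.954 = 0.0212974, so t = ln(46.954)/0.694 = 3.8492/0.694 = 5.5464.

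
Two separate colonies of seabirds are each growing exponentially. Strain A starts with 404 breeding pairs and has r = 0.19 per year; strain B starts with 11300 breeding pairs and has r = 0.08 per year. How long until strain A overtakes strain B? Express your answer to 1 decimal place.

30.3 years

Set 404·e^(0.19t) = 11300·e^(0.08t).
e^((0.19 − 0.08)t) = 11300/404 → e^(0.11·t) = 27.97.
0.11·t = ln(27.97) = 3.3311, so t = 3.3311/0.11 = 30.283.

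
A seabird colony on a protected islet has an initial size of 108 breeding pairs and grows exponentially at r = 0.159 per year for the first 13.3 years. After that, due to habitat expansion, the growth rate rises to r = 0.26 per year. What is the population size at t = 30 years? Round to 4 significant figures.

68790 breeding pairs

Phase 1: N(13.3) = 108·e^(0.159×13.3) = 108·e^2.115 = 895.007.
Phase 2 runs for 30 − 13.3 = 16.7 years at r = 0.26.
N(30) = 895.007·e^(0.26×16.7) = 895.007·e^4.342 = 68791.2.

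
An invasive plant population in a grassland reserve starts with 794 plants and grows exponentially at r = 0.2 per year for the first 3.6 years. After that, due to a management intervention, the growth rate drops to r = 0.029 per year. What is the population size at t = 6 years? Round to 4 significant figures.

1749 plants

Phase 1: N(3.6) = 794·e^(0.2×3.6) = 794·e^0.72 = 1631.22.
Phase 2 runs for 6 − 3.6 = 2.4 years at r = 0.029.
N(6) = 1631.22·e^(0.029×2.4) = 1631.22·e^0.0696 = 1748.8.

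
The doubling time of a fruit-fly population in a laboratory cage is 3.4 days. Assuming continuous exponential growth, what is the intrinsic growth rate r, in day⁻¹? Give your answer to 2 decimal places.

r = ln(2)/t_d = 0.6931/3.4 = 0.20387.

0.20 per day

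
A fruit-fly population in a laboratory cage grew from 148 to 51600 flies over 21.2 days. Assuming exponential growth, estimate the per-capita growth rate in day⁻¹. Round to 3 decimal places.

From N(t) = N₀·e^(rt): e^(r·21.2) = 51600/148 = 348.65.
r·21.2 = ln(348.65) = 5.8541, so r = 5.8541/21.2 = 0.27614.

0.276 per day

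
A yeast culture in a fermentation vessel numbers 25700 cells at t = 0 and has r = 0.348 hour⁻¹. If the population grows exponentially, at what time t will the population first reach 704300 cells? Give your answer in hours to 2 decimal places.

Set N₀·e^(rt) = 704300: e^(0.348·t) = 704300/25700 = 27.405.
0.348·t = ln(27.405) = 3.3107, so t = 3.3107/0.348 = 9.5135.

9.51 hours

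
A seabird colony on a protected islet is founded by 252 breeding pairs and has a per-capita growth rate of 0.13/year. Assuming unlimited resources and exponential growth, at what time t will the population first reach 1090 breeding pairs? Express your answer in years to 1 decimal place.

Set N₀·e^(rt) = 1090: e^(0.13·t) = 1090/252 = 4.3254.
0.13·t = ln(4.3254) = 1.4645, so t = 1.4645/0.13 = 11.265.

11.3 years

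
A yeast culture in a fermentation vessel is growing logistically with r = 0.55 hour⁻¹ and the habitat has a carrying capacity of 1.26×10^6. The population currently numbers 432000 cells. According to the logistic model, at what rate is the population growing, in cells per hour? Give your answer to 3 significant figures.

dN/dt = rN(1 − N/K) = 0.55 × 432000 × (1 − 432000/1.26×10^6).
1 − 432000/1.26×10^6 = 0.65714; dN/dt = 0.55 × 432000 × 0.65714 = 1.56137×10^5.

156000 cells per hour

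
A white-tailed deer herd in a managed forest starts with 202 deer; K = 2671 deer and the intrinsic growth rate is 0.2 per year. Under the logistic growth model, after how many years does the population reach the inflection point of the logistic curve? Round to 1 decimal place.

12.5 years

Logistic growth is fastest at N = K/2 = 1335.5.
A = (K − N₀)/N₀ = 12.223. Set K/(1 + A·e^(−rt)) = K/2 → A·e^(−rt) = 1.
e^(−0.2t) = 1/12.223 = 0.0818145, so t = ln(12.223)/0.2 = 2.5033/0.2 = 12.517.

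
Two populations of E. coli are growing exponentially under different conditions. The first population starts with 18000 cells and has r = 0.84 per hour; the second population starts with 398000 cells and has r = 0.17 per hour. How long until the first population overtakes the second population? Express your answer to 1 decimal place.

Set 18000·e^(0.84t) = 398000·e^(0.17t).
e^((0.84 − 0.17)t) = 398000/18000 → e^(0.67·t) = 22.111.
0.67·t = ln(22.111) = 3.0961, so t = 3.0961/0.67 = 4.621.

4.6 hours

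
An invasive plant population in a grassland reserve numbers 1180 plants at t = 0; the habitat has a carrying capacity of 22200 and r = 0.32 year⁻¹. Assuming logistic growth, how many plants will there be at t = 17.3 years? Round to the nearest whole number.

20743 plants

A = (K − N₀)/N₀ = (22200 − 1180)/1180 = 17.814.
N(t) = K/(1 + A·e^(−rt)) = 22200/(1 + 17.814×e^(−0.32×17.3)).
e^(−5.536) = 0.0039423; denominator = 1 + 17.814×0.0039423 = 1.0702.
N = 22200/1.0702 = 20743.3.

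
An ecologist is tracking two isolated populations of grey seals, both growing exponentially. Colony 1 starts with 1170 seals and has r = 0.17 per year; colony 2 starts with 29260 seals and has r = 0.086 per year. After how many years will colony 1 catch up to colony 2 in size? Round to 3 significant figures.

38.3 years

Set 1170·e^(0.17t) = 29260·e^(0.086t).
e^((0.17 − 0.086)t) = 29260/1170 → e^(0.084·t) = 25.009.
0.084·t = ln(25.009) = 3.2192, so t = 3.2192/0.084 = 38.324.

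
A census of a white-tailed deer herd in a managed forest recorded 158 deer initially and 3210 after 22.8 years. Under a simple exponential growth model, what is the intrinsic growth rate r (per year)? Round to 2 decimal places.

From N(t) = N₀·e^(rt): e^(r·22.8) = 3210/158 = 20.316.
r·22.8 = ln(20.316) = 3.0114, so r = 3.0114/22.8 = 0.13208.

0.13 per year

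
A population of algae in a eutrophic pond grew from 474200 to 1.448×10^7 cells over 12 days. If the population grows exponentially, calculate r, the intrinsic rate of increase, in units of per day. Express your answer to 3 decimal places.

From N(t) = N₀·e^(rt): e^(r·12) = 1.448×10^7/474200 = 30.536.
r·12 = ln(30.536) = 3.4189, so r = 3.4189/12 = 0.28491.

0.285 per day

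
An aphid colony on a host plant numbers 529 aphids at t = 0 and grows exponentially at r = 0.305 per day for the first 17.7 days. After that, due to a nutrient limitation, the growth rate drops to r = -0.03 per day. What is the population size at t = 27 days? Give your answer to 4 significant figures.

88480 aphids

Phase 1: N(17.7) = 529·e^(0.305×17.7) = 529·e^5.398 = 116948.
Phase 2 runs for 27 − 17.7 = 9.3 days at r = -0.03.
N(27) = 116948·e^(-0.03×9.3) = 116948·e^-0.279 = 88476.2.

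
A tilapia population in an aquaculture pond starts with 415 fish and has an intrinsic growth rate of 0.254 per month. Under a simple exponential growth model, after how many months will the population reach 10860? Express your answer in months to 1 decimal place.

12.9 months

Set N₀·e^(rt) = 10860: e^(0.254·t) = 10860/415 = 26.169.
0.254·t = ln(26.169) = 3.2646, so t = 3.2646/0.254 = 12.853.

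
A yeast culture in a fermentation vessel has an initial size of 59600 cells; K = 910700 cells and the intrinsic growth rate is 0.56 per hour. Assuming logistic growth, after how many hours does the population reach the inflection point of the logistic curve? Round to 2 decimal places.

Logistic growth is fastest at N = K/2 = 455350.
A = (K − N₀)/N₀ = 14.28. Set K/(1 + A·e^(−rt)) = K/2 → A·e^(−rt) = 1.
e^(−0.56t) = 1/14.28 = 0.070027, so t = ln(14.28)/0.56 = 2.6589/0.56 = 4.748.

4.75 hours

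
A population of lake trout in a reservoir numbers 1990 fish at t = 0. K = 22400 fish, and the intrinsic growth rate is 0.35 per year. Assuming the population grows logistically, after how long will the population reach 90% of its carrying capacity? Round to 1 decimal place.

12.9 years

A = (K − N₀)/N₀ = (22400 − 1990)/1990 = 10.256.
Solve 22400/(1 + 10.256·e^(−0.35t)) = 20160: 1 + 10.256·e^(−0.35t) = 1.1111, so e^(−0.35t) = 0.0108335.
−0.35·t = ln(0.0108335) = -4.5251, so t = 4.5251/0.35 = 12.929.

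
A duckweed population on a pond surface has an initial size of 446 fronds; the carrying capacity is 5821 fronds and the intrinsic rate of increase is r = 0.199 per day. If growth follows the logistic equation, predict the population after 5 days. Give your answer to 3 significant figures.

A = (K − N₀)/N₀ = (5821 − 446)/446 = 12.052.
N(t) = K/(1 + A·e^(−rt)) = 5821/(1 + 12.052×e^(−0.199×5)).
e^(−0.995) = 0.36972; denominator = 1 + 12.052×0.36972 = 5.4557.
N = 5821/5.4557 = 1066.95.

1070 fronds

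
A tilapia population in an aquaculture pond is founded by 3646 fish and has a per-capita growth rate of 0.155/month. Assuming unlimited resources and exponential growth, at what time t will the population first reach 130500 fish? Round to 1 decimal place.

Set N₀·e^(rt) = 130500: e^(0.155·t) = 130500/3646 = 35.793.
0.155·t = ln(35.793) = 3.5777, so t = 3.5777/0.155 = 23.082.

23.1 months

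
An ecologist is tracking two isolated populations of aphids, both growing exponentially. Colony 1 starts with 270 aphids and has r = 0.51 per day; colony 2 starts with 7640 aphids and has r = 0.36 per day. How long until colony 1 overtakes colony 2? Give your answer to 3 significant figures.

22.3 days

Set 270·e^(0.51t) = 7640·e^(0.36t).
e^((0.51 − 0.36)t) = 7640/270 → e^(0.15·t) = 28.296.
0.15·t = ln(28.296) = 3.3427, so t = 3.3427/0.15 = 22.285.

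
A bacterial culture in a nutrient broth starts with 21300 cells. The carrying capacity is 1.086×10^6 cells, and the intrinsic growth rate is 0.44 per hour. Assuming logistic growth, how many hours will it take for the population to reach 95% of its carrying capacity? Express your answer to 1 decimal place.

A = (K − N₀)/N₀ = (1.086×10^6 − 21300)/21300 = 49.986.
Solve 1.086×10^6/(1 + 49.986·e^(−0.44t)) = 1.0317×10^6: 1 + 49.986·e^(−0.44t) = 1.0526, so e^(−0.44t) = 0.00105293.
−0.44·t = ln(0.00105293) = -6.8562, so t = 6.8562/0.44 = 15.582.

15.6 hours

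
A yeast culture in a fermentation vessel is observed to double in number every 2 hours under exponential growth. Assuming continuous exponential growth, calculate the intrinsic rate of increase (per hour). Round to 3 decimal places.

r = ln(2)/t_d = 0.6931/2 = 0.34657.

0.347 per hour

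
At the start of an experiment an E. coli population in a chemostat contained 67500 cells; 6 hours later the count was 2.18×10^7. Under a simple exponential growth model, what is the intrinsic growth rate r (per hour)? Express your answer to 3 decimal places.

0.963 per hour

From N(t) = N₀·e^(rt): e^(r·6) = 2.18×10^7/67500 = 322.96.
r·6 = ln(322.96) = 5.7775, so r = 5.7775/6 = 0.96292.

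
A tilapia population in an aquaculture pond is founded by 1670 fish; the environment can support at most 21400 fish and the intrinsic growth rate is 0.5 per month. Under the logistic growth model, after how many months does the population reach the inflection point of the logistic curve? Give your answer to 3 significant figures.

4.94 months

Logistic growth is fastest at N = K/2 = 10700.
A = (K − N₀)/N₀ = 11.814. Set K/(1 + A·e^(−rt)) = K/2 → A·e^(−rt) = 1.
e^(−0.5t) = 1/11.814 = 0.0846427, so t = ln(11.814)/0.5 = 2.4693/0.5 = 4.9386.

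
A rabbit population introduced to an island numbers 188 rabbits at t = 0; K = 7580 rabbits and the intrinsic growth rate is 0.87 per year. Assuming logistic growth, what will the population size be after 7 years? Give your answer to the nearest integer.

6960 rabbits

A = (K − N₀)/N₀ = (7580 − 188)/188 = 39.319.
N(t) = K/(1 + A·e^(−rt)) = 7580/(1 + 39.319×e^(−0.87×7)).
e^(−6.09) = 0.0022654; denominator = 1 + 39.319×0.0022654 = 1.0891.
N = 7580/1.0891 = 6960.04.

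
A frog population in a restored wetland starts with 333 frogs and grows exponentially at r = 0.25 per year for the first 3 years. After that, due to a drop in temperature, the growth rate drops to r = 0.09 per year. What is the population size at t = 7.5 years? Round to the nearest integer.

1057 frogs

Phase 1: N(3) = 333·e^(0.25×3) = 333·e^0.75 = 704.961.
Phase 2 runs for 7.5 − 3 = 4.5 years at r = 0.09.
N(7.5) = 704.961·e^(0.09×4.5) = 704.961·e^0.405 = 1056.95.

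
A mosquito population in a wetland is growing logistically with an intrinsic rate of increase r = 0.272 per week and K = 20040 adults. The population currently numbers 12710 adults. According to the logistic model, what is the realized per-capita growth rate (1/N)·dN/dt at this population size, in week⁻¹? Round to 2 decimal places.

0.10 per week

(1/N)·dN/dt = r(1 − N/K) = 0.272 × (1 − 12710/20040).
= 0.272 × 0.36577 = 0.099489.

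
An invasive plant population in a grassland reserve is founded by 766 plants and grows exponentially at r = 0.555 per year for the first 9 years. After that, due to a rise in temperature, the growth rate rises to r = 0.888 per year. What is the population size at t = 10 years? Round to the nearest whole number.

Phase 1: N(9) = 766·e^(0.555×9) = 766·e^4.995 = 113117.
Phase 2 runs for 10 − 9 = 1 years at r = 0.888.
N(10) = 113117·e^(0.888×1) = 113117·e^0.888 = 274905.

274905 plants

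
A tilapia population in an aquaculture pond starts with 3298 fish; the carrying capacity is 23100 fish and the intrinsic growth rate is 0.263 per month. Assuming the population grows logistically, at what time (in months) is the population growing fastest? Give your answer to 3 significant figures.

Logistic growth is fastest at N = K/2 = 11550.
A = (K − N₀)/N₀ = 6.0042. Set K/(1 + A·e^(−rt)) = K/2 → A·e^(−rt) = 1.
e^(−0.263t) = 1/6.0042 = 0.166549, so t = ln(6.0042)/0.263 = 1.7925/0.263 = 6.8155.

6.82 months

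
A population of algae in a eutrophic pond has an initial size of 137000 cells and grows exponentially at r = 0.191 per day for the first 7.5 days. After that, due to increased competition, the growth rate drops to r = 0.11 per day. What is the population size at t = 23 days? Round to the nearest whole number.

Phase 1: N(7.5) = 137000·e^(0.191×7.5) = 137000·e^1.433 = 573915.
Phase 2 runs for 23 − 7.5 = 15.5 days at r = 0.11.
N(23) = 573915·e^(0.11×15.5) = 573915·e^1.705 = 3.157327×10^6.

3157327 cells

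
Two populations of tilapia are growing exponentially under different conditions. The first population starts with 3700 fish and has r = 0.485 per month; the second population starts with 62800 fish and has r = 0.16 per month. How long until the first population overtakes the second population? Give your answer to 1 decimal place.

8.7 months

Set 3700·e^(0.485t) = 62800·e^(0.16t).
e^((0.485 − 0.16)t) = 62800/3700 → e^(0.325·t) = 16.973.
0.325·t = ln(16.973) = 2.8316, so t = 2.8316/0.325 = 8.7127.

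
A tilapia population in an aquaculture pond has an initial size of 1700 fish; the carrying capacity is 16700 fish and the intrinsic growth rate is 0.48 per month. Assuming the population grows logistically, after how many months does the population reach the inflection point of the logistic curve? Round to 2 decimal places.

4.54 months

Logistic growth is fastest at N = K/2 = 8350.
A = (K − N₀)/N₀ = 8.8235. Set K/(1 + A·e^(−rt)) = K/2 → A·e^(−rt) = 1.
e^(−0.48t) = 1/8.8235 = 0.113333, so t = ln(8.8235)/0.48 = 2.1774/0.48 = 4.5363.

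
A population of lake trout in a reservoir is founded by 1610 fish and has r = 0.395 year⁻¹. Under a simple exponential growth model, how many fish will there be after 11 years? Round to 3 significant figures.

124000 fish

N(t) = N₀·e^(rt) = 1610 × e^(0.395×11) = 1610 × e^4.345.
e^4.345 ≈ 77.092, so N ≈ 1610 × 77.092 = 124118.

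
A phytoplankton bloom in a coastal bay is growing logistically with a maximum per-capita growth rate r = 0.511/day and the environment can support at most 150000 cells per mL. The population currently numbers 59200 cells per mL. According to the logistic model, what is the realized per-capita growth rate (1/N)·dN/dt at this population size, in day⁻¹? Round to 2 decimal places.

0.31 per day

(1/N)·dN/dt = r(1 − N/K) = 0.511 × (1 − 59200/150000).
= 0.511 × 0.60533 = 0.30933.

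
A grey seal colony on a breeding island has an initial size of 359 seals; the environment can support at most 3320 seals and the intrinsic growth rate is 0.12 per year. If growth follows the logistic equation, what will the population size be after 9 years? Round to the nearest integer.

873 seals

A = (K − N₀)/N₀ = (3320 − 359)/359 = 8.2479.
N(t) = K/(1 + A·e^(−rt)) = 3320/(1 + 8.2479×e^(−0.12×9)).
e^(−1.08) = 0.3396; denominator = 1 + 8.2479×0.3396 = 3.801.
N = 3320/3.801 = 873.465.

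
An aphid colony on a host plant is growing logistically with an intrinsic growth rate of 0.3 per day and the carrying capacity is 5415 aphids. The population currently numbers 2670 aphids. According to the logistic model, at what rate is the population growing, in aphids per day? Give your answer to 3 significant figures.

406 aphids per day

dN/dt = rN(1 − N/K) = 0.3 × 2670 × (1 − 2670/5415).
1 − 2670/5415 = 0.50693; dN/dt = 0.3 × 2670 × 0.50693 = 406.05.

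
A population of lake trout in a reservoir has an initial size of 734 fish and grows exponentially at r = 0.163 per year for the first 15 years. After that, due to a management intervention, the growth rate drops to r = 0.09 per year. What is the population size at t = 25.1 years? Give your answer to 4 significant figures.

Phase 1: N(15) = 734·e^(0.163×15) = 734·e^2.445 = 8463.42.
Phase 2 runs for 25.1 − 15 = 10.1 years at r = 0.09.
N(25.1) = 8463.42·e^(0.09×10.1) = 8463.42·e^0.909 = 21004.9.

21000 fish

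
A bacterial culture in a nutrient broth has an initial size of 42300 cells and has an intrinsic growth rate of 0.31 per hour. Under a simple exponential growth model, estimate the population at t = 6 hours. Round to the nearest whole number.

N(t) = N₀·e^(rt) = 42300 × e^(0.31×6) = 42300 × e^1.86.
e^1.86 ≈ 6.4237, so N ≈ 42300 × 6.4237 = 271724.

271724 cells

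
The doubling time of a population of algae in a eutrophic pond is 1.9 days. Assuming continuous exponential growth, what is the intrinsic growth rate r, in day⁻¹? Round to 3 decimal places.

r = ln(2)/t_d = 0.6931/1.9 = 0.36481.

0.365 per day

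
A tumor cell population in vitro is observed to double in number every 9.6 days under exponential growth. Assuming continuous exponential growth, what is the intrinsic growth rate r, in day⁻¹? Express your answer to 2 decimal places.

r = ln(2)/t_d = 0.6931/9.6 = 0.072203.

0.07 per day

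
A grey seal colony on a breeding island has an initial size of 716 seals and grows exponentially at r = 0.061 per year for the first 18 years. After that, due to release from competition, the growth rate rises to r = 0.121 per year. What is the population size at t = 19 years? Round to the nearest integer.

Phase 1: N(18) = 716·e^(0.061×18) = 716·e^1.098 = 2146.69.
Phase 2 runs for 19 − 18 = 1 years at r = 0.121.
N(19) = 2146.69·e^(0.121×1) = 2146.69·e^0.121 = 2422.8.

2423 seals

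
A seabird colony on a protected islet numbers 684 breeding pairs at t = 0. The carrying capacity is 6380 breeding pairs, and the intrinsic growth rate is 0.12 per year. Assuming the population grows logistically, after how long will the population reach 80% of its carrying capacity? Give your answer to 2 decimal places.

29.22 years

A = (K − N₀)/N₀ = (6380 − 684)/684 = 8.3275.
Solve 6380/(1 + 8.3275·e^(−0.12t)) = 5104: 1 + 8.3275·e^(−0.12t) = 1.25, so e^(−0.12t) = 0.0300211.
−0.12·t = ln(0.0300211) = -3.5059, so t = 3.5059/0.12 = 29.215.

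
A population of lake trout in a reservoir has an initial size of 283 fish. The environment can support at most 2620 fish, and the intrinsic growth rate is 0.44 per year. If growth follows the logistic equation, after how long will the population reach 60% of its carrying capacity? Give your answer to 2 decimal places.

5.72 years

A = (K − N₀)/N₀ = (2620 − 283)/283 = 8.258.
Solve 2620/(1 + 8.258·e^(−0.44t)) = 1572: 1 + 8.258·e^(−0.44t) = 1.6667, so e^(−0.44t) = 0.0807303.
−0.44·t = ln(0.0807303) = -2.5166, so t = 2.5166/0.44 = 5.7196.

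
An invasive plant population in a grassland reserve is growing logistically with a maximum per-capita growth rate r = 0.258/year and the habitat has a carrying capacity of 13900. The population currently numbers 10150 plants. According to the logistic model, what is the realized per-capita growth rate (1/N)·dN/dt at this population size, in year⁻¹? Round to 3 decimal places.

(1/N)·dN/dt = r(1 − N/K) = 0.258 × (1 − 10150/13900).
= 0.258 × 0.26978 = 0.069604.

0.070 per year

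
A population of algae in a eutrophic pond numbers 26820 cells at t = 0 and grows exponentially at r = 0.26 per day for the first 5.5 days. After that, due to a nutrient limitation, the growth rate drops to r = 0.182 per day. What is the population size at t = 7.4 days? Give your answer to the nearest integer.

Phase 1: N(5.5) = 26820·e^(0.26×5.5) = 26820·e^1.43 = 112073.
Phase 2 runs for 7.4 − 5.5 = 1.9 days at r = 0.182.
N(7.4) = 112073·e^(0.182×1.9) = 112073·e^0.3458 = 158372.

158372 cells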